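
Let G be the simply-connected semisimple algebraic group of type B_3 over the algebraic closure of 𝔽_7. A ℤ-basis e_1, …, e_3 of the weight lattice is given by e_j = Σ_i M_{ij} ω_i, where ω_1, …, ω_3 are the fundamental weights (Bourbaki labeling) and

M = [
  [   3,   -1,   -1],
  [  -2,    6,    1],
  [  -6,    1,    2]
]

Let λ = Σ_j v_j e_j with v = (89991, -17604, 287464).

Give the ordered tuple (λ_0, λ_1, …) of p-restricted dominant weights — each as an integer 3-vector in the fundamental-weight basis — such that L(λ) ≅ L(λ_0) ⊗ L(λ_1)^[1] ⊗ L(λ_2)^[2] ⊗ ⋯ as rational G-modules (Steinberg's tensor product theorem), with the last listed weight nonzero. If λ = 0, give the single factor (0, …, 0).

Converting to the ω-basis (c_i = row i of M dotted with v = (89991, -17604, 287464)):
  c_1 = 3*89991 + -1*-17604 + -1*287464 = 113
  c_2 = -2*89991 + 6*-17604 + 1*287464 = 1858
  c_3 = -6*89991 + 1*-17604 + 2*287464 = 17378
Base-7 expansion of each c_i:
  c_1 = 113 = 1·7^0 + 2·7^1 + 2·7^2
  c_2 = 1858 = 3·7^0 + 6·7^1 + 2·7^2 + 5·7^3
  c_3 = 17378 = 4·7^0 + 4·7^1 + 4·7^2 + 1·7^3 + 0·7^4 + 1·7^5
p-restricted factor λ_0 = (1, 3, 4)
p-restricted factor λ_1 = (2, 6, 4)
p-restricted factor λ_2 = (2, 2, 4)
p-restricted factor λ_3 = (0, 5, 1)
p-restricted factor λ_4 = (0, 0, 0)
p-restricted factor λ_5 = (0, 0, 1)

((1, 3, 4), (2, 6, 4), (2, 2, 4), (0, 5, 1), (0, 0, 0), (0, 0, 1))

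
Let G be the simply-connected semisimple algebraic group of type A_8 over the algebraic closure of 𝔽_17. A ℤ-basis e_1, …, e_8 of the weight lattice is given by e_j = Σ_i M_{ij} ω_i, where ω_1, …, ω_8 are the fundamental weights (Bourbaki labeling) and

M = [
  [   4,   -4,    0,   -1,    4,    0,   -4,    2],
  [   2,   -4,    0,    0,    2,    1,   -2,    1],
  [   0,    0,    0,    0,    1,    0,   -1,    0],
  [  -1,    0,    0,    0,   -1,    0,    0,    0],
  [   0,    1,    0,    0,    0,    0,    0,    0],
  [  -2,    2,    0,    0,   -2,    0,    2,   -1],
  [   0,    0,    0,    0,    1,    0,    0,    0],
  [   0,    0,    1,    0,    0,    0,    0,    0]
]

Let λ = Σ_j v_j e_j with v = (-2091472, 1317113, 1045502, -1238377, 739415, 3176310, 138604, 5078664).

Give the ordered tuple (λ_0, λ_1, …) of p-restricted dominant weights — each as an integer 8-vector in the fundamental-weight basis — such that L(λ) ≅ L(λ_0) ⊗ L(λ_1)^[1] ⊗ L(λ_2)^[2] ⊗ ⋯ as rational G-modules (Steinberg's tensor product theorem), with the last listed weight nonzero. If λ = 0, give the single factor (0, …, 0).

In the fundamental-weight basis, λ has coordinates c = M·v (v = (-2091472, 1317113, 1045502, -1238377, 739415, 3176310, 138604, 5078664)):
  c_1 = 4*-2091472 + -4*1317113 + 0*1045502 + -1*-1238377 + 4*739415 + 0*3176310 + -4*138604 + 2*5078664 = 164609
  c_2 = 2*-2091472 + -4*1317113 + 0*1045502 + 0*-1238377 + 2*739415 + 1*3176310 + -2*138604 + 1*5078664 = 5200
  c_3 = 0*-2091472 + 0*1317113 + 0*1045502 + 0*-1238377 + 1*739415 + 0*3176310 + -1*138604 + 0*5078664 = 600811
  c_4 = -1*-2091472 + 0*1317113 + 0*1045502 + 0*-1238377 + -1*739415 + 0*3176310 + 0*138604 + 0*5078664 = 1352057
  c_5 = 0*-2091472 + 1*1317113 + 0*1045502 + 0*-1238377 + 0*739415 + 0*3176310 + 0*138604 + 0*5078664 = 1317113
  c_6 = -2*-2091472 + 2*1317113 + 0*1045502 + 0*-1238377 + -2*739415 + 0*3176310 + 2*138604 + -1*5078664 = 536884
  c_7 = 0*-2091472 + 0*1317113 + 0*1045502 + 0*-1238377 + 1*739415 + 0*3176310 + 0*138604 + 0*5078664 = 739415
  c_8 = 0*-2091472 + 0*1317113 + 1*1045502 + 0*-1238377 + 0*739415 + 0*3176310 + 0*138604 + 0*5078664 = 1045502
Base-17 expansion of each c_i:
  c_1 = 164609 = 15·17^0 + 9·17^1 + 8·17^2 + 16·17^3 + 1·17^4
  c_2 = 5200 = 15·17^0 + 16·17^1 + 0·17^2 + 1·17^3
  c_3 = 600811 = 14·17^0 + 15·17^1 + 4·17^2 + 3·17^3 + 7·17^4
  c_4 = 1352057 = 13·17^0 + 6·17^1 + 3·17^2 + 3·17^3 + 16·17^4
  c_5 = 1317113 = 4·17^0 + 8·17^1 + 1·17^2 + 13·17^3 + 15·17^4
  c_6 = 536884 = 7·17^0 + 12·17^1 + 4·17^2 + 7·17^3 + 6·17^4
  c_7 = 739415 = 0·17^0 + 9·17^1 + 8·17^2 + 14·17^3 + 8·17^4
  c_8 = 1045502 = 2·17^0 + 11·17^1 + 13·17^2 + 8·17^3 + 12·17^4
Factor λ_0 = (15, 15, 14, 13, 4, 7, 0, 2)
Factor λ_1 = (9, 16, 15, 6, 8, 12, 9, 11)
Factor λ_2 = (8, 0, 4, 3, 1, 4, 8, 13)
Factor λ_3 = (16, 1, 3, 3, 13, 7, 14, 8)
Factor λ_4 = (1, 0, 7, 16, 15, 6, 8, 12)

((15, 15, 14, 13, 4, 7, 0, 2), (9, 16, 15, 6, 8, 12, 9, 11), (8, 0, 4, 3, 1, 4, 8, 13), (16, 1, 3, 3, 13, 7, 14, 8), (1, 0, 7, 16, 15, 6, 8, 12))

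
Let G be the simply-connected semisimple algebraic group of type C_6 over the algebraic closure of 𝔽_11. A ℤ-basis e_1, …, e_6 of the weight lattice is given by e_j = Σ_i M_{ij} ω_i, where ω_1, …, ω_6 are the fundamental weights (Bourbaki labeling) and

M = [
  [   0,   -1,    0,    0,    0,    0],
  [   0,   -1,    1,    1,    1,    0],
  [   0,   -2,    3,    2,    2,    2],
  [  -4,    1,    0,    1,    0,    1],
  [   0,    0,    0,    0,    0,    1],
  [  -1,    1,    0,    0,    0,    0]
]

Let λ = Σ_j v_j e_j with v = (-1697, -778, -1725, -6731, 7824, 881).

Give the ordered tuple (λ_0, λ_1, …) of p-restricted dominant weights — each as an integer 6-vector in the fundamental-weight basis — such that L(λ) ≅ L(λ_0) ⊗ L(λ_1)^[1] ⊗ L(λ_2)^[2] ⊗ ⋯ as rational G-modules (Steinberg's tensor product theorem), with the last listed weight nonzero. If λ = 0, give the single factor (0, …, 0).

((8, 3, 10, 6, 1, 6), (4, 2, 7, 3, 3, 6), (6, 1, 2, 1, 7, 7))

Compute c_i = Σ_j M_{ij} v_j with v = (-1697, -778, -1725, -6731, 7824, 881):
  c_1 = (0)·(-1697) + (-1)·(-778) + (0)·(-1725) + (0)·(-6731) + 0·7824 + 0·881 = 778
  c_2 = (0)·(-1697) + (-1)·(-778) + (1)·(-1725) + (1)·(-6731) + 1·7824 + 0·881 = 146
  c_3 = (0)·(-1697) + (-2)·(-778) + (3)·(-1725) + (2)·(-6731) + 2·7824 + 2·881 = 329
  c_4 = (-4)·(-1697) + (1)·(-778) + (0)·(-1725) + (1)·(-6731) + 0·7824 + 1·881 = 160
  c_5 = (0)·(-1697) + (0)·(-778) + (0)·(-1725) + (0)·(-6731) + 0·7824 + 1·881 = 881
  c_6 = (-1)·(-1697) + (1)·(-778) + (0)·(-1725) + (0)·(-6731) + 0·7824 + 0·881 = 919
Writing each c_i in base p = 11:
  c_1 = 778 = 8·11^0 + 4·11^1 + 6·11^2
  c_2 = 146 = 3·11^0 + 2·11^1 + 1·11^2
  c_3 = 329 = 10·11^0 + 7·11^1 + 2·11^2
  c_4 = 160 = 6·11^0 + 3·11^1 + 1·11^2
  c_5 = 881 = 1·11^0 + 3·11^1 + 7·11^2
  c_6 = 919 = 6·11^0 + 6·11^1 + 7·11^2
p-restricted factor λ_0 = (8, 3, 10, 6, 1, 6)
p-restricted factor λ_1 = (4, 2, 7, 3, 3, 6)
p-restricted factor λ_2 = (6, 1, 2, 1, 7, 7)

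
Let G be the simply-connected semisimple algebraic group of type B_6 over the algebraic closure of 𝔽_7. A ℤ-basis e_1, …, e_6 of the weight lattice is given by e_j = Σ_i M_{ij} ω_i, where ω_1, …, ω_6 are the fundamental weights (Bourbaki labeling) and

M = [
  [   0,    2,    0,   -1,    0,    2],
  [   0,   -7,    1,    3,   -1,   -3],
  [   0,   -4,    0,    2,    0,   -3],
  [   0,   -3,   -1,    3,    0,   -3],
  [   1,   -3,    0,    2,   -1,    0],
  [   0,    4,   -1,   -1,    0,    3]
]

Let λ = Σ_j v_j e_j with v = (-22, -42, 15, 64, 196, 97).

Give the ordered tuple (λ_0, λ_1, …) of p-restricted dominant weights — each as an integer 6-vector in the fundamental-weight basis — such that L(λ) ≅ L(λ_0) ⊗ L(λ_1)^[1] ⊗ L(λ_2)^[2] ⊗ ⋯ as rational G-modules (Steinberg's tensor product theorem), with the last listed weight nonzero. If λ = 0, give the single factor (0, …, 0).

((4, 0, 5, 5, 1, 2), (6, 2, 0, 1, 5, 6))

Change of basis e → ω: c = M·v where v = (-22, -42, 15, 64, 196, 97):
  c_1 = (0)·(-22) + (2)·(-42) + 0·15 + (-1)·(64) + 0·196 + 2·97 = 46
  c_2 = (0)·(-22) + (-7)·(-42) + 1·15 + 3·64 + (-1)·(196) + (-3)·(97) = 14
  c_3 = (0)·(-22) + (-4)·(-42) + 0·15 + 2·64 + 0·196 + (-3)·(97) = 5
  c_4 = (0)·(-22) + (-3)·(-42) + (-1)·(15) + 3·64 + 0·196 + (-3)·(97) = 12
  c_5 = (1)·(-22) + (-3)·(-42) + 0·15 + 2·64 + (-1)·(196) + 0·97 = 36
  c_6 = (0)·(-22) + (4)·(-42) + (-1)·(15) + (-1)·(64) + 0·196 + 3·97 = 44
Expand coordinatewise in base 7:
  c_1 = 46 = 4·7^0 + 6·7^1
  c_2 = 14 = 0·7^0 + 2·7^1
  c_3 = 5 = 5·7^0
  c_4 = 12 = 5·7^0 + 1·7^1
  c_5 = 36 = 1·7^0 + 5·7^1
  c_6 = 44 = 2·7^0 + 6·7^1
Factor λ_0 = (4, 0, 5, 5, 1, 2)
Factor λ_1 = (6, 2, 0, 1, 5, 6)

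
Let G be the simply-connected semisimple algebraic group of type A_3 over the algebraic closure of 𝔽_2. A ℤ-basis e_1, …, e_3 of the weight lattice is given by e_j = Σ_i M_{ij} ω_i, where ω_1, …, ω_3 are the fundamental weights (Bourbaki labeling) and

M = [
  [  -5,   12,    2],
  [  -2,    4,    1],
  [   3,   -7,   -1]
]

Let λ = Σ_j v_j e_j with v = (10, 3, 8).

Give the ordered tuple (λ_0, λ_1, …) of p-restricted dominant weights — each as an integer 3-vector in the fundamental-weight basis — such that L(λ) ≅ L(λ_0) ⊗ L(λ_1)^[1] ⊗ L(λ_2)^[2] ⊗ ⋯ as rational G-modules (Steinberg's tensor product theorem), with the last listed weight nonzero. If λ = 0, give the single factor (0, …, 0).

Compute c_i = Σ_j M_{ij} v_j with v = (10, 3, 8):
  c_1 = -5*10 + 12*3 + 2*8 = 2
  c_2 = -2*10 + 4*3 + 1*8 = 0
  c_3 = 3*10 + -7*3 + -1*8 = 1
Writing each c_i in base p = 2:
  c_1 = 2 = 0·2^0 + 1·2^1
  c_2 = 0
  c_3 = 1 = 1·2^0
λ_0 = (0, 0, 1)
λ_1 = (1, 0, 0)

((0, 0, 1), (1, 0, 0))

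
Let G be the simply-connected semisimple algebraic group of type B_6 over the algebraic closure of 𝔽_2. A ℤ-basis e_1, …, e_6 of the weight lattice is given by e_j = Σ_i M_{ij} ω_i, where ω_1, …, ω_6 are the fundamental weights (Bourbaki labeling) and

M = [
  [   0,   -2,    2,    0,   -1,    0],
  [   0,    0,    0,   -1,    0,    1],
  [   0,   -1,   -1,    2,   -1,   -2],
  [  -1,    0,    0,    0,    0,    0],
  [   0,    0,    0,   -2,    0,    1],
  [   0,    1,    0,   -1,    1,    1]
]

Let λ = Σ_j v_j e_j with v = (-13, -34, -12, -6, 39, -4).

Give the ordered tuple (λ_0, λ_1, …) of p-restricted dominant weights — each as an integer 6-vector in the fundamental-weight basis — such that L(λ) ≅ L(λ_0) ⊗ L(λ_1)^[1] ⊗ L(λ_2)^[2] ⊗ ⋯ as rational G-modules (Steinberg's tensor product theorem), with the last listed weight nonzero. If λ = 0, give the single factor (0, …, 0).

((1, 0, 1, 1, 0, 1), (0, 1, 1, 0, 0, 1), (1, 0, 0, 1, 0, 1), (0, 0, 0, 1, 1, 0))

ω-coordinates c = M·v, v = (-13, -34, -12, -6, 39, -4):
  c_1 = 0*-13 + -2*-34 + 2*-12 + 0*-6 + -1*39 + 0*-4 = 5
  c_2 = 0*-13 + 0*-34 + 0*-12 + -1*-6 + 0*39 + 1*-4 = 2
  c_3 = 0*-13 + -1*-34 + -1*-12 + 2*-6 + -1*39 + -2*-4 = 3
  c_4 = -1*-13 + 0*-34 + 0*-12 + 0*-6 + 0*39 + 0*-4 = 13
  c_5 = 0*-13 + 0*-34 + 0*-12 + -2*-6 + 0*39 + 1*-4 = 8
  c_6 = 0*-13 + 1*-34 + 0*-12 + -1*-6 + 1*39 + 1*-4 = 7
Writing each c_i in base p = 2:
  c_1 = 5 = 1·2^0 + 0·2^1 + 1·2^2
  c_2 = 2 = 0·2^0 + 1·2^1
  c_3 = 3 = 1·2^0 + 1·2^1
  c_4 = 13 = 1·2^0 + 0·2^1 + 1·2^2 + 1·2^3
  c_5 = 8 = 0·2^0 + 0·2^1 + 0·2^2 + 1·2^3
  c_6 = 7 = 1·2^0 + 1·2^1 + 1·2^2
p-restricted factor λ_0 = (1, 0, 1, 1, 0, 1)
p-restricted factor λ_1 = (0, 1, 1, 0, 0, 1)
p-restricted factor λ_2 = (1, 0, 0, 1, 0, 1)
p-restricted factor λ_3 = (0, 0, 0, 1, 1, 0)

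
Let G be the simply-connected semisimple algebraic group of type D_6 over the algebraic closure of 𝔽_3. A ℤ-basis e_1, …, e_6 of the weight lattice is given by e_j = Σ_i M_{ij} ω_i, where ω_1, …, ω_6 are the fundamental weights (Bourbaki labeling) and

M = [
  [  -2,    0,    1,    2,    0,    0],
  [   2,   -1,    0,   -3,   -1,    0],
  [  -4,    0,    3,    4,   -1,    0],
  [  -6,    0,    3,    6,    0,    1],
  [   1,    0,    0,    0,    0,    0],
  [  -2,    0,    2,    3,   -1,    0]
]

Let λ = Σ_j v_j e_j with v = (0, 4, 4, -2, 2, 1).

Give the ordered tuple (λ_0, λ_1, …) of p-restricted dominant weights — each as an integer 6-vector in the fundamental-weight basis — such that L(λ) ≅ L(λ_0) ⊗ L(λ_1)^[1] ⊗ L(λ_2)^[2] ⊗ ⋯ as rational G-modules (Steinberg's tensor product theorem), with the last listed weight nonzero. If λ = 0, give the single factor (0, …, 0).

((0, 0, 2, 1, 0, 0),)

Change of basis e → ω: c = M·v where v = (0, 4, 4, -2, 2, 1):
  c_1 = (-2)·(0) + (0)·(4) + (1)·(4) + (2)·(-2) + (0)·(2) + (0)·(1) = 0
  c_2 = (2)·(0) + (-1)·(4) + (0)·(4) + (-3)·(-2) + (-1)·(2) + (0)·(1) = 0
  c_3 = (-4)·(0) + (0)·(4) + (3)·(4) + (4)·(-2) + (-1)·(2) + (0)·(1) = 2
  c_4 = (-6)·(0) + (0)·(4) + (3)·(4) + (6)·(-2) + (0)·(2) + (1)·(1) = 1
  c_5 = (1)·(0) + (0)·(4) + (0)·(4) + (0)·(-2) + (0)·(2) + (0)·(1) = 0
  c_6 = (-2)·(0) + (0)·(4) + (2)·(4) + (3)·(-2) + (-1)·(2) + (0)·(1) = 0
Expand coordinatewise in base 3:
  c_1 = 0
  c_2 = 0
  c_3 = 2 = 2·3^0
  c_4 = 1 = 1·3^0
  c_5 = 0
  c_6 = 0
Factor λ_0 = (0, 0, 2, 1, 0, 0)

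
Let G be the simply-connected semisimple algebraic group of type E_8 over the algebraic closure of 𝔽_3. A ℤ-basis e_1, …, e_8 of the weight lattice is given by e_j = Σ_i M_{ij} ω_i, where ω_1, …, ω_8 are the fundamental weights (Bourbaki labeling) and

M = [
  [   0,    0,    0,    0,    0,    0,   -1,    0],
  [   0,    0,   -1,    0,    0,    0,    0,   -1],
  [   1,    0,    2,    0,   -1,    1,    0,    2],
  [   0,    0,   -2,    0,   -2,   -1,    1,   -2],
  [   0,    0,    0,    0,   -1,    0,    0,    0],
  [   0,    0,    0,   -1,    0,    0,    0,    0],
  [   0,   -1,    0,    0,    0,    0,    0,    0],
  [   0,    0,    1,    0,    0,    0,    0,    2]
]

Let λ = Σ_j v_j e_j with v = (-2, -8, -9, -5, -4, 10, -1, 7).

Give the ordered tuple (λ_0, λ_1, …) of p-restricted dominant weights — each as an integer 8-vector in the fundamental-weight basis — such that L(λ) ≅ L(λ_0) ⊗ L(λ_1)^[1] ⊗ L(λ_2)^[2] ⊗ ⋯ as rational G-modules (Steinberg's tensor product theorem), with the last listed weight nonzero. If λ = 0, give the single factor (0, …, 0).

((1, 2, 2, 1, 1, 2, 2, 2), (0, 0, 2, 0, 1, 1, 2, 1))

ω-coordinates c = M·v, v = (-2, -8, -9, -5, -4, 10, -1, 7):
  c_1 = (0)·(-2) + (0)·(-8) + (0)·(-9) + (0)·(-5) + (0)·(-4) + 0·10 + (-1)·(-1) + 0·7 = 1
  c_2 = (0)·(-2) + (0)·(-8) + (-1)·(-9) + (0)·(-5) + (0)·(-4) + 0·10 + (0)·(-1) + (-1)·(7) = 2
  c_3 = (1)·(-2) + (0)·(-8) + (2)·(-9) + (0)·(-5) + (-1)·(-4) + 1·10 + (0)·(-1) + 2·7 = 8
  c_4 = (0)·(-2) + (0)·(-8) + (-2)·(-9) + (0)·(-5) + (-2)·(-4) + (-1)·(10) + (1)·(-1) + (-2)·(7) = 1
  c_5 = (0)·(-2) + (0)·(-8) + (0)·(-9) + (0)·(-5) + (-1)·(-4) + 0·10 + (0)·(-1) + 0·7 = 4
  c_6 = (0)·(-2) + (0)·(-8) + (0)·(-9) + (-1)·(-5) + (0)·(-4) + 0·10 + (0)·(-1) + 0·7 = 5
  c_7 = (0)·(-2) + (-1)·(-8) + (0)·(-9) + (0)·(-5) + (0)·(-4) + 0·10 + (0)·(-1) + 0·7 = 8
  c_8 = (0)·(-2) + (0)·(-8) + (1)·(-9) + (0)·(-5) + (0)·(-4) + 0·10 + (0)·(-1) + 2·7 = 5
Writing each c_i in base p = 3:
  c_1 = 1 = 1·3^0
  c_2 = 2 = 2·3^0
  c_3 = 8 = 2·3^0 + 2·3^1
  c_4 = 1 = 1·3^0
  c_5 = 4 = 1·3^0 + 1·3^1
  c_6 = 5 = 2·3^0 + 1·3^1
  c_7 = 8 = 2·3^0 + 2·3^1
  c_8 = 5 = 2·3^0 + 1·3^1
λ_0 = (1, 2, 2, 1, 1, 2, 2, 2)
λ_1 = (0, 0, 2, 0, 1, 1, 2, 1)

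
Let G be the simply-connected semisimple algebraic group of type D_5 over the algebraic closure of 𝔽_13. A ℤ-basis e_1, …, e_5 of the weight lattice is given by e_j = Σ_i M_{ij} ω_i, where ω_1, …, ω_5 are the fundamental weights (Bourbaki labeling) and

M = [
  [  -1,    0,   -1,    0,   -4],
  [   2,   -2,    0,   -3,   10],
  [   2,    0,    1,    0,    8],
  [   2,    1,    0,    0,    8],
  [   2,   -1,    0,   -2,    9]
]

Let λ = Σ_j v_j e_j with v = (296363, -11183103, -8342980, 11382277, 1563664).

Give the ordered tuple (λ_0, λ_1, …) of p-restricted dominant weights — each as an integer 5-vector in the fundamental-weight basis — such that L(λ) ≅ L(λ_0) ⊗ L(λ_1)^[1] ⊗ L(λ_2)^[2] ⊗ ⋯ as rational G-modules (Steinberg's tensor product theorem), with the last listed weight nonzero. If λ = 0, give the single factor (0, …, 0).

((2, 11, 5, 5, 1), (4, 11, 1, 8, 0), (8, 11, 2, 5, 11), (9, 9, 8, 2, 12), (10, 12, 10, 2, 3), (4, 11, 12, 5, 8))

Compute c_i = Σ_j M_{ij} v_j with v = (296363, -11183103, -8342980, 11382277, 1563664):
  c_1 = -1*296363 + 0*-11183103 + -1*-8342980 + 0*11382277 + -4*1563664 = 1791961
  c_2 = 2*296363 + -2*-11183103 + 0*-8342980 + -3*11382277 + 10*1563664 = 4448741
  c_3 = 2*296363 + 0*-11183103 + 1*-8342980 + 0*11382277 + 8*1563664 = 4759058
  c_4 = 2*296363 + 1*-11183103 + 0*-8342980 + 0*11382277 + 8*1563664 = 1918935
  c_5 = 2*296363 + -1*-11183103 + 0*-8342980 + -2*11382277 + 9*1563664 = 3084251
Writing each c_i in base p = 13:
  c_1 = 1791961 = 2·13^0 + 4·13^1 + 8·13^2 + 9·13^3 + 10·13^4 + 4·13^5
  c_2 = 4448741 = 11·13^0 + 11·13^1 + 11·13^2 + 9·13^3 + 12·13^4 + 11·13^5
  c_3 = 4759058 = 5·13^0 + 1·13^1 + 2·13^2 + 8·13^3 + 10·13^4 + 12·13^5
  c_4 = 1918935 = 5·13^0 + 8·13^1 + 5·13^2 + 2·13^3 + 2·13^4 + 5·13^5
  c_5 = 3084251 = 1·13^0 + 0·13^1 + 11·13^2 + 12·13^3 + 3·13^4 + 8·13^5
λ_0 = (2, 11, 5, 5, 1)
λ_1 = (4, 11, 1, 8, 0)
λ_2 = (8, 11, 2, 5, 11)
λ_3 = (9, 9, 8, 2, 12)
λ_4 = (10, 12, 10, 2, 3)
λ_5 = (4, 11, 12, 5, 8)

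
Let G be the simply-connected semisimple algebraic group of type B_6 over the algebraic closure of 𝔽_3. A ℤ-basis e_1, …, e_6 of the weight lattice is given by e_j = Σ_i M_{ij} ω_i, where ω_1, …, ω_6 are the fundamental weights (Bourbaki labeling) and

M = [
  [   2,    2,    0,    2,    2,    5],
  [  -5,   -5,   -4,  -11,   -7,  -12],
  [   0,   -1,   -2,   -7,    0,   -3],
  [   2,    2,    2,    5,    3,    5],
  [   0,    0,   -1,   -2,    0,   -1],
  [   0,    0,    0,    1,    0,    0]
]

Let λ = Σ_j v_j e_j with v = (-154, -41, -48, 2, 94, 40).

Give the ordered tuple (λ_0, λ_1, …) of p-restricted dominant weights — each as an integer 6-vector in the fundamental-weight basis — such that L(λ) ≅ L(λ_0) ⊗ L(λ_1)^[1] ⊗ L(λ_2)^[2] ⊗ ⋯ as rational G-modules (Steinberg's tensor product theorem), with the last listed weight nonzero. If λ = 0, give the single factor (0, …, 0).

Compute c_i = Σ_j M_{ij} v_j with v = (-154, -41, -48, 2, 94, 40):
  c_1 = (2)·(-154) + (2)·(-41) + (0)·(-48) + 2·2 + 2·94 + 5·40 = 2
  c_2 = (-5)·(-154) + (-5)·(-41) + (-4)·(-48) + (-11)·(2) + (-7)·(94) + (-12)·(40) = 7
  c_3 = (0)·(-154) + (-1)·(-41) + (-2)·(-48) + (-7)·(2) + 0·94 + (-3)·(40) = 3
  c_4 = (2)·(-154) + (2)·(-41) + (2)·(-48) + 5·2 + 3·94 + 5·40 = 6
  c_5 = (0)·(-154) + (0)·(-41) + (-1)·(-48) + (-2)·(2) + 0·94 + (-1)·(40) = 4
  c_6 = (0)·(-154) + (0)·(-41) + (0)·(-48) + 1·2 + 0·94 + 0·40 = 2
Base-3 expansion of each c_i:
  c_1 = 2 = 2·3^0
  c_2 = 7 = 1·3^0 + 2·3^1
  c_3 = 3 = 0·3^0 + 1·3^1
  c_4 = 6 = 0·3^0 + 2·3^1
  c_5 = 4 = 1·3^0 + 1·3^1
  c_6 = 2 = 2·3^0
λ_0 = (2, 1, 0, 0, 1, 2)
λ_1 = (0, 2, 1, 2, 1, 0)

((2, 1, 0, 0, 1, 2), (0, 2, 1, 2, 1, 0))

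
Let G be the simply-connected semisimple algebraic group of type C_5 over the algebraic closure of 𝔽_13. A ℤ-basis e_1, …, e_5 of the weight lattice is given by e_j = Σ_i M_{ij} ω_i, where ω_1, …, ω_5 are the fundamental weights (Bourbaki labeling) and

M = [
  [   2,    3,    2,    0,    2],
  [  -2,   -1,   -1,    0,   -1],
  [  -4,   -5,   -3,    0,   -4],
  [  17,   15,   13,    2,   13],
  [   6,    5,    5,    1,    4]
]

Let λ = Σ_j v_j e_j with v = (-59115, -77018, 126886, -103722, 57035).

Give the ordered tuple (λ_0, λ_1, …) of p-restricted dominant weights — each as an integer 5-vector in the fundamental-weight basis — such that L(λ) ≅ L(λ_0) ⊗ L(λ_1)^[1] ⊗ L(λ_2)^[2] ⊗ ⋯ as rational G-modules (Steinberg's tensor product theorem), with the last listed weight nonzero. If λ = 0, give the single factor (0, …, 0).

ω-coordinates c = M·v, v = (-59115, -77018, 126886, -103722, 57035):
  c_1 = (2)·(-59115) + (3)·(-77018) + (2)·(126886) + (0)·(-103722) + (2)·(57035) = 18558
  c_2 = (-2)·(-59115) + (-1)·(-77018) + (-1)·(126886) + (0)·(-103722) + (-1)·(57035) = 11327
  c_3 = (-4)·(-59115) + (-5)·(-77018) + (-3)·(126886) + (0)·(-103722) + (-4)·(57035) = 12752
  c_4 = (17)·(-59115) + (15)·(-77018) + (13)·(126886) + (2)·(-103722) + (13)·(57035) = 23304
  c_5 = (6)·(-59115) + (5)·(-77018) + (5)·(126886) + (1)·(-103722) + (4)·(57035) = 19068
p = 13; digits c_i = Σ_j d_{ij}·13^j, 0 ≤ d_{ij} < 13:
  c_1 = 18558 = 7·13^0 + 10·13^1 + 5·13^2 + 8·13^3
  c_2 = 11327 = 4·13^0 + 0·13^1 + 2·13^2 + 5·13^3
  c_3 = 12752 = 12·13^0 + 5·13^1 + 10·13^2 + 5·13^3
  c_4 = 23304 = 8·13^0 + 11·13^1 + 7·13^2 + 10·13^3
  c_5 = 19068 = 10·13^0 + 10·13^1 + 8·13^2 + 8·13^3
λ_0 = (7, 4, 12, 8, 10)
λ_1 = (10, 0, 5, 11, 10)
λ_2 = (5, 2, 10, 7, 8)
λ_3 = (8, 5, 5, 10, 8)

((7, 4, 12, 8, 10), (10, 0, 5, 11, 10), (5, 2, 10, 7, 8), (8, 5, 5, 10, 8))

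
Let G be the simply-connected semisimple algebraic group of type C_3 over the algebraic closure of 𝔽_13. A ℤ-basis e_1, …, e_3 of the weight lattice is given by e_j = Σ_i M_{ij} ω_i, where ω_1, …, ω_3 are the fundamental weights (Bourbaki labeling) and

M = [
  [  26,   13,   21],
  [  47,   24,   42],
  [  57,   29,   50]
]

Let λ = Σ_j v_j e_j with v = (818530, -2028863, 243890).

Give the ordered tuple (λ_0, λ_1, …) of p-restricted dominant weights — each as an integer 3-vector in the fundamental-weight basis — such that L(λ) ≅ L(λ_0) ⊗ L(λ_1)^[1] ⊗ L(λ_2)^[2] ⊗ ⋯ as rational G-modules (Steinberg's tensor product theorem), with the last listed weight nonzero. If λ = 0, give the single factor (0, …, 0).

((2, 11, 7), (2, 8, 12), (11, 10, 2), (12, 9, 6))

Change of basis e → ω: c = M·v where v = (818530, -2028863, 243890):
  c_1 = 26*818530 + 13*-2028863 + 21*243890 = 28251
  c_2 = 47*818530 + 24*-2028863 + 42*243890 = 21578
  c_3 = 57*818530 + 29*-2028863 + 50*243890 = 13683
p = 13; digits c_i = Σ_j d_{ij}·13^j, 0 ≤ d_{ij} < 13:
  c_1 = 28251 = 2·13^0 + 2·13^1 + 11·13^2 + 12·13^3
  c_2 = 21578 = 11·13^0 + 8·13^1 + 10·13^2 + 9·13^3
  c_3 = 13683 = 7·13^0 + 12·13^1 + 2·13^2 + 6·13^3
p-restricted factor λ_0 = (2, 11, 7)
p-restricted factor λ_1 = (2, 8, 12)
p-restricted factor λ_2 = (11, 10, 2)
p-restricted factor λ_3 = (12, 9, 6)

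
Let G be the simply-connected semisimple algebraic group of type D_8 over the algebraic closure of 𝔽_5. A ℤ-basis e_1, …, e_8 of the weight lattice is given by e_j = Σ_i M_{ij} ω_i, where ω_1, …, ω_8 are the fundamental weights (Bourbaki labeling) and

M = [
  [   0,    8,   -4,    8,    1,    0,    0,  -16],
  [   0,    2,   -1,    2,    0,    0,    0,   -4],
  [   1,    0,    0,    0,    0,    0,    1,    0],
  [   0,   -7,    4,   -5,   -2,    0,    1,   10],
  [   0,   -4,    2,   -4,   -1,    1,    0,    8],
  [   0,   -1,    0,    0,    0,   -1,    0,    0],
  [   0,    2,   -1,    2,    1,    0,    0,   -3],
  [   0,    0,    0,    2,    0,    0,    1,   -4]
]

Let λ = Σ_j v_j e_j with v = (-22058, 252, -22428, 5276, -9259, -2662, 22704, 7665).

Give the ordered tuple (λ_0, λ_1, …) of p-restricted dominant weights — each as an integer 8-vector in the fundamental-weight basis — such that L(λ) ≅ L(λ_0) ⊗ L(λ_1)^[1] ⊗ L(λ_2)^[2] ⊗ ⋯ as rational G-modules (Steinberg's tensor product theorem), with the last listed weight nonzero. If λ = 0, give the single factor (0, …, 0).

((2, 4, 1, 1, 4, 0, 0, 1), (2, 4, 4, 3, 4, 2, 1, 4), (1, 2, 0, 0, 2, 1, 4, 3), (1, 2, 0, 0, 2, 4, 4, 0), (3, 4, 1, 0, 1, 3, 1, 4))

Change of basis e → ω: c = M·v where v = (-22058, 252, -22428, 5276, -9259, -2662, 22704, 7665):
  c_1 = (0)·(-22058) + 8·252 + (-4)·(-22428) + 8·5276 + (1)·(-9259) + (0)·(-2662) + 0·22704 + (-16)·(7665) = 2037
  c_2 = (0)·(-22058) + 2·252 + (-1)·(-22428) + 2·5276 + (0)·(-9259) + (0)·(-2662) + 0·22704 + (-4)·(7665) = 2824
  c_3 = (1)·(-22058) + 0·252 + (0)·(-22428) + 0·5276 + (0)·(-9259) + (0)·(-2662) + 1·22704 + 0·7665 = 646
  c_4 = (0)·(-22058) + (-7)·(252) + (4)·(-22428) + (-5)·(5276) + (-2)·(-9259) + (0)·(-2662) + 1·22704 + 10·7665 = 16
  c_5 = (0)·(-22058) + (-4)·(252) + (2)·(-22428) + (-4)·(5276) + (-1)·(-9259) + (1)·(-2662) + 0·22704 + 8·7665 = 949
  c_6 = (0)·(-22058) + (-1)·(252) + (0)·(-22428) + 0·5276 + (0)·(-9259) + (-1)·(-2662) + 0·22704 + 0·7665 = 2410
  c_7 = (0)·(-22058) + 2·252 + (-1)·(-22428) + 2·5276 + (1)·(-9259) + (0)·(-2662) + 0·22704 + (-3)·(7665) = 1230
  c_8 = (0)·(-22058) + 0·252 + (0)·(-22428) + 2·5276 + (0)·(-9259) + (0)·(-2662) + 1·22704 + (-4)·(7665) = 2596
Writing each c_i in base p = 5:
  c_1 = 2037 = 2·5^0 + 2·5^1 + 1·5^2 + 1·5^3 + 3·5^4
  c_2 = 2824 = 4·5^0 + 4·5^1 + 2·5^2 + 2·5^3 + 4·5^4
  c_3 = 646 = 1·5^0 + 4·5^1 + 0·5^2 + 0·5^3 + 1·5^4
  c_4 = 16 = 1·5^0 + 3·5^1
  c_5 = 949 = 4·5^0 + 4·5^1 + 2·5^2 + 2·5^3 + 1·5^4
  c_6 = 2410 = 0·5^0 + 2·5^1 + 1·5^2 + 4·5^3 + 3·5^4
  c_7 = 1230 = 0·5^0 + 1·5^1 + 4·5^2 + 4·5^3 + 1·5^4
  c_8 = 2596 = 1·5^0 + 4·5^1 + 3·5^2 + 0·5^3 + 4·5^4
λ_0 = (2, 4, 1, 1, 4, 0, 0, 1)
λ_1 = (2, 4, 4, 3, 4, 2, 1, 4)
λ_2 = (1, 2, 0, 0, 2, 1, 4, 3)
λ_3 = (1, 2, 0, 0, 2, 4, 4, 0)
λ_4 = (3, 4, 1, 0, 1, 3, 1, 4)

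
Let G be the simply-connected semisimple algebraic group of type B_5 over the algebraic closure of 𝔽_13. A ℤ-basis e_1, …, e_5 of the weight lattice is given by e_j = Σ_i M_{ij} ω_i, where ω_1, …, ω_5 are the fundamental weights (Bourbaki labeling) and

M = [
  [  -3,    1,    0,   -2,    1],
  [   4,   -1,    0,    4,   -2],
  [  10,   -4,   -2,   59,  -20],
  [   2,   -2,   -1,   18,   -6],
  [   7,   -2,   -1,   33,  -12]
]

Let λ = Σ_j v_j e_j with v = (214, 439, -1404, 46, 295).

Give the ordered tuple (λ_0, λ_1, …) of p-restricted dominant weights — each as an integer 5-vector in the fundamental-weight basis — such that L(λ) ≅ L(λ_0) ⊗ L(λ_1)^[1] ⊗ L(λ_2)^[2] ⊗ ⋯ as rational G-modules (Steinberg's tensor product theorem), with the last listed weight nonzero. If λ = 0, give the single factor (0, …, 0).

Change of basis e → ω: c = M·v where v = (214, 439, -1404, 46, 295):
  c_1 = (-3)·(214) + 1·439 + (0)·(-1404) + (-2)·(46) + 1·295 = 0
  c_2 = 4·214 + (-1)·(439) + (0)·(-1404) + 4·46 + (-2)·(295) = 11
  c_3 = 10·214 + (-4)·(439) + (-2)·(-1404) + 59·46 + (-20)·(295) = 6
  c_4 = 2·214 + (-2)·(439) + (-1)·(-1404) + 18·46 + (-6)·(295) = 12
  c_5 = 7·214 + (-2)·(439) + (-1)·(-1404) + 33·46 + (-12)·(295) = 2
Expand coordinatewise in base 13:
  c_1 = 0
  c_2 = 11 = 11·13^0
  c_3 = 6 = 6·13^0
  c_4 = 12 = 12·13^0
  c_5 = 2 = 2·13^0
Factor λ_0 = (0, 11, 6, 12, 2)

((0, 11, 6, 12, 2),)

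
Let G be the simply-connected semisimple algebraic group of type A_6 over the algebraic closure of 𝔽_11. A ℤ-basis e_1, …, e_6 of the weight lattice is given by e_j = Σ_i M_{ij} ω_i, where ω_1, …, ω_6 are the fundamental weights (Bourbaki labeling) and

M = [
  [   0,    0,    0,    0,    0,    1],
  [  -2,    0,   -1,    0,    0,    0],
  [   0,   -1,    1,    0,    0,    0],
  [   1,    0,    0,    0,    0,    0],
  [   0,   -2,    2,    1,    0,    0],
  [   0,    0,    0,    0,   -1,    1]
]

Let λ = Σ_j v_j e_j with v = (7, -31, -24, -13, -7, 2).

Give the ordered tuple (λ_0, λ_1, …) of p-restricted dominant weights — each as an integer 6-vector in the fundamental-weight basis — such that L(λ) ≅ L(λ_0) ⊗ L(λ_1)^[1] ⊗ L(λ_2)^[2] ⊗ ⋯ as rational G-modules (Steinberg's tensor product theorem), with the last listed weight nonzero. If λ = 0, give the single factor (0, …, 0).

((2, 10, 7, 7, 1, 9),)

Converting to the ω-basis (c_i = row i of M dotted with v = (7, -31, -24, -13, -7, 2)):
  c_1 = 0*7 + 0*-31 + 0*-24 + 0*-13 + 0*-7 + 1*2 = 2
  c_2 = -2*7 + 0*-31 + -1*-24 + 0*-13 + 0*-7 + 0*2 = 10
  c_3 = 0*7 + -1*-31 + 1*-24 + 0*-13 + 0*-7 + 0*2 = 7
  c_4 = 1*7 + 0*-31 + 0*-24 + 0*-13 + 0*-7 + 0*2 = 7
  c_5 = 0*7 + -2*-31 + 2*-24 + 1*-13 + 0*-7 + 0*2 = 1
  c_6 = 0*7 + 0*-31 + 0*-24 + 0*-13 + -1*-7 + 1*2 = 9
Base-11 expansion of each c_i:
  c_1 = 2 = 2·11^0
  c_2 = 10 = 10·11^0
  c_3 = 7 = 7·11^0
  c_4 = 7 = 7·11^0
  c_5 = 1 = 1·11^0
  c_6 = 9 = 9·11^0
Factor λ_0 = (2, 10, 7, 7, 1, 9)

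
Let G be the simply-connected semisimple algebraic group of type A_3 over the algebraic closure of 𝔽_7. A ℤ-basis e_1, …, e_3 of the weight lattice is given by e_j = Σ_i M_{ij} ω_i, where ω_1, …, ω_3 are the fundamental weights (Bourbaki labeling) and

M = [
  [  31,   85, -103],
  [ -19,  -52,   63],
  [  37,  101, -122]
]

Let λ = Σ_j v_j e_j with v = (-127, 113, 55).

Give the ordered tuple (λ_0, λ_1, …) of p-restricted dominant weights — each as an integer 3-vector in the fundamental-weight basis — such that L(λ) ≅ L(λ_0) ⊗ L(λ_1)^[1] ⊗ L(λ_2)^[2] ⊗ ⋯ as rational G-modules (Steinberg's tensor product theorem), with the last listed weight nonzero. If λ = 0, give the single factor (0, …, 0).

((3, 2, 4),)

Compute c_i = Σ_j M_{ij} v_j with v = (-127, 113, 55):
  c_1 = 31*-127 + 85*113 + -103*55 = 3
  c_2 = -19*-127 + -52*113 + 63*55 = 2
  c_3 = 37*-127 + 101*113 + -122*55 = 4
Base-7 expansion of each c_i:
  c_1 = 3 = 3·7^0
  c_2 = 2 = 2·7^0
  c_3 = 4 = 4·7^0
Factor λ_0 = (3, 2, 4)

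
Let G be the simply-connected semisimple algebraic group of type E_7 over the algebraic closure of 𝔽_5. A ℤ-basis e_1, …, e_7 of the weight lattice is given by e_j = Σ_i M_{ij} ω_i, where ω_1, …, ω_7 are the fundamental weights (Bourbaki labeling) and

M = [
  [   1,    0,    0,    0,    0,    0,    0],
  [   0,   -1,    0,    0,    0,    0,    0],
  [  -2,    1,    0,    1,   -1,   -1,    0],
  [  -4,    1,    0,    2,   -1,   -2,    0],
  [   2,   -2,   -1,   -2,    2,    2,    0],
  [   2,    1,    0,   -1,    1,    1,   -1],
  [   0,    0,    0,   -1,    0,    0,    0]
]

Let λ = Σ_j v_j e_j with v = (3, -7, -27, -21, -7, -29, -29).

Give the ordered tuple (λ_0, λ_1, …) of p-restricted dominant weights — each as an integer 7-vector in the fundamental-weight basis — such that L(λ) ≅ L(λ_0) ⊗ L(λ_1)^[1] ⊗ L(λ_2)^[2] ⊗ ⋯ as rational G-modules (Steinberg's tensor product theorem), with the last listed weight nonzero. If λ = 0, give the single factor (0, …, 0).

((3, 2, 2, 4, 2, 3, 1), (0, 1, 0, 0, 3, 2, 4))

Change of basis e → ω: c = M·v where v = (3, -7, -27, -21, -7, -29, -29):
  c_1 = 1*3 + 0*-7 + 0*-27 + 0*-21 + 0*-7 + 0*-29 + 0*-29 = 3
  c_2 = 0*3 + -1*-7 + 0*-27 + 0*-21 + 0*-7 + 0*-29 + 0*-29 = 7
  c_3 = -2*3 + 1*-7 + 0*-27 + 1*-21 + -1*-7 + -1*-29 + 0*-29 = 2
  c_4 = -4*3 + 1*-7 + 0*-27 + 2*-21 + -1*-7 + -2*-29 + 0*-29 = 4
  c_5 = 2*3 + -2*-7 + -1*-27 + -2*-21 + 2*-7 + 2*-29 + 0*-29 = 17
  c_6 = 2*3 + 1*-7 + 0*-27 + -1*-21 + 1*-7 + 1*-29 + -1*-29 = 13
  c_7 = 0*3 + 0*-7 + 0*-27 + -1*-21 + 0*-7 + 0*-29 + 0*-29 = 21
Expand coordinatewise in base 5:
  c_1 = 3 = 3·5^0
  c_2 = 7 = 2·5^0 + 1·5^1
  c_3 = 2 = 2·5^0
  c_4 = 4 = 4·5^0
  c_5 = 17 = 2·5^0 + 3·5^1
  c_6 = 13 = 3·5^0 + 2·5^1
  c_7 = 21 = 1·5^0 + 4·5^1
p-restricted factor λ_0 = (3, 2, 2, 4, 2, 3, 1)
p-restricted factor λ_1 = (0, 1, 0, 0, 3, 2, 4)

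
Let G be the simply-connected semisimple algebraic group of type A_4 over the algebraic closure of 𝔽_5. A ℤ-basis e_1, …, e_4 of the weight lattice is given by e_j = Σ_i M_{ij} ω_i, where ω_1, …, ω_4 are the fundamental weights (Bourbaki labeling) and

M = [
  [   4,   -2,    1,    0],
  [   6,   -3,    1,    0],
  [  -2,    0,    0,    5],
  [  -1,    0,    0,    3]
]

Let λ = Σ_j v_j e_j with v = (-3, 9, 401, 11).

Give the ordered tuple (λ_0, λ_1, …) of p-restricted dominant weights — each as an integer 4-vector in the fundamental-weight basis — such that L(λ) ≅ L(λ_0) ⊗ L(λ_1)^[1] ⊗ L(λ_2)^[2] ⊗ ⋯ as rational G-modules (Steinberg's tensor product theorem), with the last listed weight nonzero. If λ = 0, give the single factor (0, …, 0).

((1, 1, 1, 1), (4, 1, 2, 2), (4, 4, 2, 1), (2, 2, 0, 0))

Converting to the ω-basis (c_i = row i of M dotted with v = (-3, 9, 401, 11)):
  c_1 = (4)·(-3) + (-2)·(9) + 1·401 + 0·11 = 371
  c_2 = (6)·(-3) + (-3)·(9) + 1·401 + 0·11 = 356
  c_3 = (-2)·(-3) + 0·9 + 0·401 + 5·11 = 61
  c_4 = (-1)·(-3) + 0·9 + 0·401 + 3·11 = 36
p = 5; digits c_i = Σ_j d_{ij}·5^j, 0 ≤ d_{ij} < 5:
  c_1 = 371 = 1·5^0 + 4·5^1 + 4·5^2 + 2·5^3
  c_2 = 356 = 1·5^0 + 1·5^1 + 4·5^2 + 2·5^3
  c_3 = 61 = 1·5^0 + 2·5^1 + 2·5^2
  c_4 = 36 = 1·5^0 + 2·5^1 + 1·5^2
Factor λ_0 = (1, 1, 1, 1)
Factor λ_1 = (4, 1, 2, 2)
Factor λ_2 = (4, 4, 2, 1)
Factor λ_3 = (2, 2, 0, 0)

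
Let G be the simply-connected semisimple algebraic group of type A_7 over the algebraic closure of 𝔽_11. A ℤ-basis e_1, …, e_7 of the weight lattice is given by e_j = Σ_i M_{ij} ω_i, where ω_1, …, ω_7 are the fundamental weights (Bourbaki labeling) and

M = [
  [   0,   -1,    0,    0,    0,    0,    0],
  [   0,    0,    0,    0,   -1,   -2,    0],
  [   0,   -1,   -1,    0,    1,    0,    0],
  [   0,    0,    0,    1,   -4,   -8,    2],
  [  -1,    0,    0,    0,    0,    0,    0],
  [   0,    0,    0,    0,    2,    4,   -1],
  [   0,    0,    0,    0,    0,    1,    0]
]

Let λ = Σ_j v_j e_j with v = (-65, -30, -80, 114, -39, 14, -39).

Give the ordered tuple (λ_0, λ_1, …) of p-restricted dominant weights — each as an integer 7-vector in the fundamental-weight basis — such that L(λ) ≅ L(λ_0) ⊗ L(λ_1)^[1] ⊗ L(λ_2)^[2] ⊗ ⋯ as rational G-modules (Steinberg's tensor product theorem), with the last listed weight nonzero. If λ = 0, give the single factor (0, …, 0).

ω-coordinates c = M·v, v = (-65, -30, -80, 114, -39, 14, -39):
  c_1 = (0)·(-65) + (-1)·(-30) + (0)·(-80) + (0)·(114) + (0)·(-39) + (0)·(14) + (0)·(-39) = 30
  c_2 = (0)·(-65) + (0)·(-30) + (0)·(-80) + (0)·(114) + (-1)·(-39) + (-2)·(14) + (0)·(-39) = 11
  c_3 = (0)·(-65) + (-1)·(-30) + (-1)·(-80) + (0)·(114) + (1)·(-39) + (0)·(14) + (0)·(-39) = 71
  c_4 = (0)·(-65) + (0)·(-30) + (0)·(-80) + (1)·(114) + (-4)·(-39) + (-8)·(14) + (2)·(-39) = 80
  c_5 = (-1)·(-65) + (0)·(-30) + (0)·(-80) + (0)·(114) + (0)·(-39) + (0)·(14) + (0)·(-39) = 65
  c_6 = (0)·(-65) + (0)·(-30) + (0)·(-80) + (0)·(114) + (2)·(-39) + (4)·(14) + (-1)·(-39) = 17
  c_7 = (0)·(-65) + (0)·(-30) + (0)·(-80) + (0)·(114) + (0)·(-39) + (1)·(14) + (0)·(-39) = 14
Writing each c_i in base p = 11:
  c_1 = 30 = 8·11^0 + 2·11^1
  c_2 = 11 = 0·11^0 + 1·11^1
  c_3 = 71 = 5·11^0 + 6·11^1
  c_4 = 80 = 3·11^0 + 7·11^1
  c_5 = 65 = 10·11^0 + 5·11^1
  c_6 = 17 = 6·11^0 + 1·11^1
  c_7 = 14 = 3·11^0 + 1·11^1
Factor λ_0 = (8, 0, 5, 3, 10, 6, 3)
Factor λ_1 = (2, 1, 6, 7, 5, 1, 1)

((8, 0, 5, 3, 10, 6, 3), (2, 1, 6, 7, 5, 1, 1))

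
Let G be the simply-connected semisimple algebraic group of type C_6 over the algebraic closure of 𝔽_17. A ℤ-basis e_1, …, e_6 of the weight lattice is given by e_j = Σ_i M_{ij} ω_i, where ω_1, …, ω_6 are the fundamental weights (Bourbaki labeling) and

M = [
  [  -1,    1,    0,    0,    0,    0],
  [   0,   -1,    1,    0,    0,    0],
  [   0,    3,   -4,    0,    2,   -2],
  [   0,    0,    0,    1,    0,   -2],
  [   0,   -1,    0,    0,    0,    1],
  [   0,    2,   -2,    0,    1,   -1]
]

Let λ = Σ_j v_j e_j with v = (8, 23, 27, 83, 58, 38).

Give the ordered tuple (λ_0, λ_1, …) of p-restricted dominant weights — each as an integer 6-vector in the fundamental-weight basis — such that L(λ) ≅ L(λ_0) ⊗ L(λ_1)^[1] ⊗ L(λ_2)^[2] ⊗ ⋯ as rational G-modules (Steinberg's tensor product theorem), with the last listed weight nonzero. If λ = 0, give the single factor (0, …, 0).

((15, 4, 1, 7, 15, 12),)

In the fundamental-weight basis, λ has coordinates c = M·v (v = (8, 23, 27, 83, 58, 38)):
  c_1 = (-1)·(8) + (1)·(23) + (0)·(27) + (0)·(83) + (0)·(58) + (0)·(38) = 15
  c_2 = (0)·(8) + (-1)·(23) + (1)·(27) + (0)·(83) + (0)·(58) + (0)·(38) = 4
  c_3 = (0)·(8) + (3)·(23) + (-4)·(27) + (0)·(83) + (2)·(58) + (-2)·(38) = 1
  c_4 = (0)·(8) + (0)·(23) + (0)·(27) + (1)·(83) + (0)·(58) + (-2)·(38) = 7
  c_5 = (0)·(8) + (-1)·(23) + (0)·(27) + (0)·(83) + (0)·(58) + (1)·(38) = 15
  c_6 = (0)·(8) + (2)·(23) + (-2)·(27) + (0)·(83) + (1)·(58) + (-1)·(38) = 12
Base-17 expansion of each c_i:
  c_1 = 15 = 15·17^0
  c_2 = 4 = 4·17^0
  c_3 = 1 = 1·17^0
  c_4 = 7 = 7·17^0
  c_5 = 15 = 15·17^0
  c_6 = 12 = 12·17^0
p-restricted factor λ_0 = (15, 4, 1, 7, 15, 12)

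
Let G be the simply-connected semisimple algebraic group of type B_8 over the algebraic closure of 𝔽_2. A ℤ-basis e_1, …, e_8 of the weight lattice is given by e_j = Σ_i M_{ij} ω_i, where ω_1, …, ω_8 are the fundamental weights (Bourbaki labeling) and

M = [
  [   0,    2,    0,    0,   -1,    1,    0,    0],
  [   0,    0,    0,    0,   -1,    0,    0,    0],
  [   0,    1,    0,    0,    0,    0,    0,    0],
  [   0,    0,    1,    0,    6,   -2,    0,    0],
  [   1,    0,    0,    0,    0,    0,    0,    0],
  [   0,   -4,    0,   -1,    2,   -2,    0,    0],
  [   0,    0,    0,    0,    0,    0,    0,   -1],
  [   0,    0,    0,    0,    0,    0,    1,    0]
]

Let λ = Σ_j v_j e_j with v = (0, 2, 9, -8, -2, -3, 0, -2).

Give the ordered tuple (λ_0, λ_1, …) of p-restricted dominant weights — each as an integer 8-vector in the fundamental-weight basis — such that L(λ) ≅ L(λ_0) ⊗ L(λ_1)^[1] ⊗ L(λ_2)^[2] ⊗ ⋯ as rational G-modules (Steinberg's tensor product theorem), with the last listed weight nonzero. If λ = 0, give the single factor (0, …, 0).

Compute c_i = Σ_j M_{ij} v_j with v = (0, 2, 9, -8, -2, -3, 0, -2):
  c_1 = 0*0 + 2*2 + 0*9 + 0*-8 + -1*-2 + 1*-3 + 0*0 + 0*-2 = 3
  c_2 = 0*0 + 0*2 + 0*9 + 0*-8 + -1*-2 + 0*-3 + 0*0 + 0*-2 = 2
  c_3 = 0*0 + 1*2 + 0*9 + 0*-8 + 0*-2 + 0*-3 + 0*0 + 0*-2 = 2
  c_4 = 0*0 + 0*2 + 1*9 + 0*-8 + 6*-2 + -2*-3 + 0*0 + 0*-2 = 3
  c_5 = 1*0 + 0*2 + 0*9 + 0*-8 + 0*-2 + 0*-3 + 0*0 + 0*-2 = 0
  c_6 = 0*0 + -4*2 + 0*9 + -1*-8 + 2*-2 + -2*-3 + 0*0 + 0*-2 = 2
  c_7 = 0*0 + 0*2 + 0*9 + 0*-8 + 0*-2 + 0*-3 + 0*0 + -1*-2 = 2
  c_8 = 0*0 + 0*2 + 0*9 + 0*-8 + 0*-2 + 0*-3 + 1*0 + 0*-2 = 0
Expand coordinatewise in base 2:
  c_1 = 3 = 1·2^0 + 1·2^1
  c_2 = 2 = 0·2^0 + 1·2^1
  c_3 = 2 = 0·2^0 + 1·2^1
  c_4 = 3 = 1·2^0 + 1·2^1
  c_5 = 0
  c_6 = 2 = 0·2^0 + 1·2^1
  c_7 = 2 = 0·2^0 + 1·2^1
  c_8 = 0
Factor λ_0 = (1, 0, 0, 1, 0, 0, 0, 0)
Factor λ_1 = (1, 1, 1, 1, 0, 1, 1, 0)

((1, 0, 0, 1, 0, 0, 0, 0), (1, 1, 1, 1, 0, 1, 1, 0))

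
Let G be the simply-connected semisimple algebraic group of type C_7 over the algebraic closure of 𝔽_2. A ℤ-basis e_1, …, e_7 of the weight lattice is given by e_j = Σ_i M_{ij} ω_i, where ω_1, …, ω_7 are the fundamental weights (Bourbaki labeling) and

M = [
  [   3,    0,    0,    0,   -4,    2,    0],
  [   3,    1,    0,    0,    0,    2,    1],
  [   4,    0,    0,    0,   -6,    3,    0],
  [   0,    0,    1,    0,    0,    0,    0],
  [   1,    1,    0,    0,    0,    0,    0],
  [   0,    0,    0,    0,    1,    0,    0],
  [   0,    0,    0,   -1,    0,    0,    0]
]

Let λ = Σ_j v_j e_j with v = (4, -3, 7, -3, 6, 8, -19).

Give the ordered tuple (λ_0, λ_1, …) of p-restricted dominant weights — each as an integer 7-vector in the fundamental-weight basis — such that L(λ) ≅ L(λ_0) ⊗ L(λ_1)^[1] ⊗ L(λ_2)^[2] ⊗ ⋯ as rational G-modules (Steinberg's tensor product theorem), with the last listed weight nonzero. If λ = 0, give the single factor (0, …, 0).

Compute c_i = Σ_j M_{ij} v_j with v = (4, -3, 7, -3, 6, 8, -19):
  c_1 = (3)·(4) + (0)·(-3) + (0)·(7) + (0)·(-3) + (-4)·(6) + (2)·(8) + (0)·(-19) = 4
  c_2 = (3)·(4) + (1)·(-3) + (0)·(7) + (0)·(-3) + (0)·(6) + (2)·(8) + (1)·(-19) = 6
  c_3 = (4)·(4) + (0)·(-3) + (0)·(7) + (0)·(-3) + (-6)·(6) + (3)·(8) + (0)·(-19) = 4
  c_4 = (0)·(4) + (0)·(-3) + (1)·(7) + (0)·(-3) + (0)·(6) + (0)·(8) + (0)·(-19) = 7
  c_5 = (1)·(4) + (1)·(-3) + (0)·(7) + (0)·(-3) + (0)·(6) + (0)·(8) + (0)·(-19) = 1
  c_6 = (0)·(4) + (0)·(-3) + (0)·(7) + (0)·(-3) + (1)·(6) + (0)·(8) + (0)·(-19) = 6
  c_7 = (0)·(4) + (0)·(-3) + (0)·(7) + (-1)·(-3) + (0)·(6) + (0)·(8) + (0)·(-19) = 3
Writing each c_i in base p = 2:
  c_1 = 4 = 0·2^0 + 0·2^1 + 1·2^2
  c_2 = 6 = 0·2^0 + 1·2^1 + 1·2^2
  c_3 = 4 = 0·2^0 + 0·2^1 + 1·2^2
  c_4 = 7 = 1·2^0 + 1·2^1 + 1·2^2
  c_5 = 1 = 1·2^0
  c_6 = 6 = 0·2^0 + 1·2^1 + 1·2^2
  c_7 = 3 = 1·2^0 + 1·2^1
p-restricted factor λ_0 = (0, 0, 0, 1, 1, 0, 1)
p-restricted factor λ_1 = (0, 1, 0, 1, 0, 1, 1)
p-restricted factor λ_2 = (1, 1, 1, 1, 0, 1, 0)

((0, 0, 0, 1, 1, 0, 1), (0, 1, 0, 1, 0, 1, 1), (1, 1, 1, 1, 0, 1, 0))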